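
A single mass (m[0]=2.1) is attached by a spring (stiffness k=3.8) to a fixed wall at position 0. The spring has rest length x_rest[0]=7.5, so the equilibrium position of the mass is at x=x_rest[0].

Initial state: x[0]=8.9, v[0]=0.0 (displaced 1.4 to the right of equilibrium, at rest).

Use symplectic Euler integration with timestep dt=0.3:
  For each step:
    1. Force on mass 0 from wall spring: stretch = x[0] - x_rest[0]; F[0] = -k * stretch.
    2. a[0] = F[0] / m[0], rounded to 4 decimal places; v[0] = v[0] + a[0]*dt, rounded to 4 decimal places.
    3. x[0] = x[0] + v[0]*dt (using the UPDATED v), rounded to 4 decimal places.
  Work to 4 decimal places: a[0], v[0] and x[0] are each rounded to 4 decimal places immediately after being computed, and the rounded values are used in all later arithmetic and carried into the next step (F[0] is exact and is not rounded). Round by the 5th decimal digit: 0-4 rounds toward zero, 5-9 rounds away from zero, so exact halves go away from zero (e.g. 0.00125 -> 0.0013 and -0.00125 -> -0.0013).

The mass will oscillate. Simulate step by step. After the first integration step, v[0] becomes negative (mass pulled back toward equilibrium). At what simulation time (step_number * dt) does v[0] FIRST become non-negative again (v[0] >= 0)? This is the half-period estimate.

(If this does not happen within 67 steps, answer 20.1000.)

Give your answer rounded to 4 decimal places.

Step 0: x=[8.9000] v=[0.0000]
Step 1: x=[8.6720] v=[-0.7600]
Step 2: x=[8.2531] v=[-1.3962]
Step 3: x=[7.7116] v=[-1.8050]
Step 4: x=[7.1356] v=[-1.9199]
Step 5: x=[6.6190] v=[-1.7221]
Step 6: x=[6.2459] v=[-1.2438]
Step 7: x=[6.0770] v=[-0.5630]
Step 8: x=[6.1399] v=[0.2095]
First v>=0 after going negative at step 8, time=2.4000

Answer: 2.4000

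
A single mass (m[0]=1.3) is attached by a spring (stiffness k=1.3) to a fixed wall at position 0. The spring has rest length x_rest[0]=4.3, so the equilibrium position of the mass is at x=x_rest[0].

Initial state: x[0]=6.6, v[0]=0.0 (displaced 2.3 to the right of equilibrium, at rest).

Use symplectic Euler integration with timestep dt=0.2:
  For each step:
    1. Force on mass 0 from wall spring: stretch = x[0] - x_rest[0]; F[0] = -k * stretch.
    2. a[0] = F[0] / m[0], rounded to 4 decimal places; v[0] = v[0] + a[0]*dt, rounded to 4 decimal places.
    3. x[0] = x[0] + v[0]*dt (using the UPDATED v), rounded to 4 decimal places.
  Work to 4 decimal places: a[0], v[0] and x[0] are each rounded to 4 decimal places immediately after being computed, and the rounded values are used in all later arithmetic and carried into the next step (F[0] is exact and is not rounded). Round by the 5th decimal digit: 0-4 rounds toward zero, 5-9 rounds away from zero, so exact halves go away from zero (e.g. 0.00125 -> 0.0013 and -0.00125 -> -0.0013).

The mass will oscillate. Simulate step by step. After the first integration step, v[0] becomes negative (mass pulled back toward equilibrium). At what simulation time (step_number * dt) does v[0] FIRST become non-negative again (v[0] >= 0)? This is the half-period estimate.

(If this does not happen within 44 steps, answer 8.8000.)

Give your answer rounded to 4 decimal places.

Step 0: x=[6.6000] v=[0.0000]
Step 1: x=[6.5080] v=[-0.4600]
Step 2: x=[6.3277] v=[-0.9016]
Step 3: x=[6.0663] v=[-1.3071]
Step 4: x=[5.7342] v=[-1.6604]
Step 5: x=[5.3448] v=[-1.9472]
Step 6: x=[4.9136] v=[-2.1562]
Step 7: x=[4.4578] v=[-2.2789]
Step 8: x=[3.9957] v=[-2.3105]
Step 9: x=[3.5458] v=[-2.2496]
Step 10: x=[3.1260] v=[-2.0988]
Step 11: x=[2.7532] v=[-1.8640]
Step 12: x=[2.4423] v=[-1.5546]
Step 13: x=[2.2057] v=[-1.1831]
Step 14: x=[2.0529] v=[-0.7642]
Step 15: x=[1.9899] v=[-0.3148]
Step 16: x=[2.0193] v=[0.1472]
First v>=0 after going negative at step 16, time=3.2000

Answer: 3.2000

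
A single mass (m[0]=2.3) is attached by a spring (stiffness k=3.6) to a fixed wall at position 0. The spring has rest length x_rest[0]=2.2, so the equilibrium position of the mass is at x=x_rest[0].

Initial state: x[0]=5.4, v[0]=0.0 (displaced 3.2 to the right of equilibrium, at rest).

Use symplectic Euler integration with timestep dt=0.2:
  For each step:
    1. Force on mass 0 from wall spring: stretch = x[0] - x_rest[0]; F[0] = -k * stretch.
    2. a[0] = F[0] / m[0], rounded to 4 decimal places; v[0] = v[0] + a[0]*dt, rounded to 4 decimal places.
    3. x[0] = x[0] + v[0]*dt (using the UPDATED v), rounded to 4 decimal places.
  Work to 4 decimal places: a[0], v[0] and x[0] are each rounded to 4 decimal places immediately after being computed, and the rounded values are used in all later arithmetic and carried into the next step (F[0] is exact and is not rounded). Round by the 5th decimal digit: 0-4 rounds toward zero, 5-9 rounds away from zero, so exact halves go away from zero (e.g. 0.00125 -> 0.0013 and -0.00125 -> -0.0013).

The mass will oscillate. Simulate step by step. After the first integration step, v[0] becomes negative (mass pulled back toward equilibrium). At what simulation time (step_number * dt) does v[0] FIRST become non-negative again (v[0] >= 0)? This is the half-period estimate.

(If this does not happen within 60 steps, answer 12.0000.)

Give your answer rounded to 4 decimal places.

Answer: 2.6000

Derivation:
Step 0: x=[5.4000] v=[0.0000]
Step 1: x=[5.1997] v=[-1.0017]
Step 2: x=[4.8116] v=[-1.9407]
Step 3: x=[4.2600] v=[-2.7582]
Step 4: x=[3.5794] v=[-3.4031]
Step 5: x=[2.8124] v=[-3.8349]
Step 6: x=[2.0071] v=[-4.0266]
Step 7: x=[1.2139] v=[-3.9662]
Step 8: x=[0.4824] v=[-3.6575]
Step 9: x=[-0.1416] v=[-3.1198]
Step 10: x=[-0.6190] v=[-2.3868]
Step 11: x=[-0.9199] v=[-1.5043]
Step 12: x=[-1.0254] v=[-0.5276]
Step 13: x=[-0.9290] v=[0.4821]
First v>=0 after going negative at step 13, time=2.6000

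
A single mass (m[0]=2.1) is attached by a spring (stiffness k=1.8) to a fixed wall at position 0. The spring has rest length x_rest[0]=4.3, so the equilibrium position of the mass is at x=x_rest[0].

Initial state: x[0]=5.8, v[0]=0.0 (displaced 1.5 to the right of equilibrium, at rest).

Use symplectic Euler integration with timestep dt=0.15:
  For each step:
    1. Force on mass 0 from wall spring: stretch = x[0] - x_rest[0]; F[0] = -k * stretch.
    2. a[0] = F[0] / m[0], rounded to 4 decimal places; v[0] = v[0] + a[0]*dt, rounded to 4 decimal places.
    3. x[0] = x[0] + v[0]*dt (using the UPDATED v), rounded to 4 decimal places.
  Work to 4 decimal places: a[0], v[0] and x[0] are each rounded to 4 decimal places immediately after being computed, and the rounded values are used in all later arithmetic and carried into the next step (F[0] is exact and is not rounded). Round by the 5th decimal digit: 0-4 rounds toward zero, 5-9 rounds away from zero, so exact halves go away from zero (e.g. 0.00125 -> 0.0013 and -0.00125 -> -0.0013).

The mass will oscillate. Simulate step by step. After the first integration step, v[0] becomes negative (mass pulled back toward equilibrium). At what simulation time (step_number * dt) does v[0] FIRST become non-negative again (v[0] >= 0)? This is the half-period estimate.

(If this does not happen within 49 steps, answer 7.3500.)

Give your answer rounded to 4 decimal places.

Answer: 3.4500

Derivation:
Step 0: x=[5.8000] v=[0.0000]
Step 1: x=[5.7711] v=[-0.1929]
Step 2: x=[5.7138] v=[-0.3820]
Step 3: x=[5.6292] v=[-0.5638]
Step 4: x=[5.5190] v=[-0.7347]
Step 5: x=[5.3853] v=[-0.8914]
Step 6: x=[5.2307] v=[-1.0309]
Step 7: x=[5.0581] v=[-1.1506]
Step 8: x=[4.8709] v=[-1.2481]
Step 9: x=[4.6727] v=[-1.3215]
Step 10: x=[4.4673] v=[-1.3694]
Step 11: x=[4.2587] v=[-1.3909]
Step 12: x=[4.0509] v=[-1.3856]
Step 13: x=[3.8479] v=[-1.3536]
Step 14: x=[3.6536] v=[-1.2955]
Step 15: x=[3.4717] v=[-1.2124]
Step 16: x=[3.3058] v=[-1.1059]
Step 17: x=[3.1591] v=[-0.9781]
Step 18: x=[3.0344] v=[-0.8314]
Step 19: x=[2.9341] v=[-0.6687]
Step 20: x=[2.8601] v=[-0.4931]
Step 21: x=[2.8139] v=[-0.3080]
Step 22: x=[2.7964] v=[-0.1169]
Step 23: x=[2.8079] v=[0.0764]
First v>=0 after going negative at step 23, time=3.4500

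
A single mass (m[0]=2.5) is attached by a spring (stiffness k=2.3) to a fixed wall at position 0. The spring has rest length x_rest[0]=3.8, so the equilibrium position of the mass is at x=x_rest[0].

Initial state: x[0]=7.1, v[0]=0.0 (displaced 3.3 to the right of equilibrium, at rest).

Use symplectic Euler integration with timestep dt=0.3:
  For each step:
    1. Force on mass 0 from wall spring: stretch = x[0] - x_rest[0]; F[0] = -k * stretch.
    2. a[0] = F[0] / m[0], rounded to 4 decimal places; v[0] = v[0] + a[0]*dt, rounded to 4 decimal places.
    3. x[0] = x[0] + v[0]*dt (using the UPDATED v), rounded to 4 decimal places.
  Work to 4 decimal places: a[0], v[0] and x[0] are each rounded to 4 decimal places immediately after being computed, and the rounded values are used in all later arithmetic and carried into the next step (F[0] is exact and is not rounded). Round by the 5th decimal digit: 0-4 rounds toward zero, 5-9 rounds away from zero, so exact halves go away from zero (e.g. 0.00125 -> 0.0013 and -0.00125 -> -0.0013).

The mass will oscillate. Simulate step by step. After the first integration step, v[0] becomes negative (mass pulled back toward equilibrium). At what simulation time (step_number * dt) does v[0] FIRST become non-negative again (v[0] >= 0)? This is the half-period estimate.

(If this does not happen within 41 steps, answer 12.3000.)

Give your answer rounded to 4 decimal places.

Answer: 3.3000

Derivation:
Step 0: x=[7.1000] v=[0.0000]
Step 1: x=[6.8268] v=[-0.9108]
Step 2: x=[6.3029] v=[-1.7462]
Step 3: x=[5.5718] v=[-2.4370]
Step 4: x=[4.6940] v=[-2.9260]
Step 5: x=[3.7422] v=[-3.1728]
Step 6: x=[2.7952] v=[-3.1568]
Step 7: x=[1.9314] v=[-2.8795]
Step 8: x=[1.2223] v=[-2.3638]
Step 9: x=[0.7266] v=[-1.6524]
Step 10: x=[0.4853] v=[-0.8042]
Step 11: x=[0.5185] v=[0.1107]
First v>=0 after going negative at step 11, time=3.3000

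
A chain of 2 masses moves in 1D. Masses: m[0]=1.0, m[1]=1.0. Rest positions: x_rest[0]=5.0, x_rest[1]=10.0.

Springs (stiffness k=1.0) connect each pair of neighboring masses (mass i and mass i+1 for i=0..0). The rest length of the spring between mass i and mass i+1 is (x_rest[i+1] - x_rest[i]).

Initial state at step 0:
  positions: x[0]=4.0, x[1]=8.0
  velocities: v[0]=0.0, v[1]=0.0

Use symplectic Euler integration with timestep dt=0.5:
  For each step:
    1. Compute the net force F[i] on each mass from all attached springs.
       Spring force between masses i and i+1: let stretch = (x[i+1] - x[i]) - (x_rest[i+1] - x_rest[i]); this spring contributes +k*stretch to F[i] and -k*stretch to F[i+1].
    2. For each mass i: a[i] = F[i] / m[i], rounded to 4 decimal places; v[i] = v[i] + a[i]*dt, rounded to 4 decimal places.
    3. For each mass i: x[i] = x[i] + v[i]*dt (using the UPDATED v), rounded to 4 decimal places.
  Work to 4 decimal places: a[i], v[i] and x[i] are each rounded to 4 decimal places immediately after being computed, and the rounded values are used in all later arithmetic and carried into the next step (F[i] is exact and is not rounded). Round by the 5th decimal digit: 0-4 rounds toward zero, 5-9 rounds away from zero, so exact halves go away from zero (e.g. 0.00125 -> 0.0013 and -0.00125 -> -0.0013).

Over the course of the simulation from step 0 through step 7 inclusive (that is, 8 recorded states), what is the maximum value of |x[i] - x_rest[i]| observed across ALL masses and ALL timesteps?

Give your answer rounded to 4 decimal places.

Step 0: x=[4.0000 8.0000] v=[0.0000 0.0000]
Step 1: x=[3.7500 8.2500] v=[-0.5000 0.5000]
Step 2: x=[3.3750 8.6250] v=[-0.7500 0.7500]
Step 3: x=[3.0625 8.9375] v=[-0.6250 0.6250]
Step 4: x=[2.9688 9.0313] v=[-0.1875 0.1875]
Step 5: x=[3.1407 8.8594] v=[0.3438 -0.3438]
Step 6: x=[3.4923 8.5078] v=[0.7032 -0.7032]
Step 7: x=[3.8478 8.1523] v=[0.7110 -0.7110]
Max displacement = 2.0312

Answer: 2.0312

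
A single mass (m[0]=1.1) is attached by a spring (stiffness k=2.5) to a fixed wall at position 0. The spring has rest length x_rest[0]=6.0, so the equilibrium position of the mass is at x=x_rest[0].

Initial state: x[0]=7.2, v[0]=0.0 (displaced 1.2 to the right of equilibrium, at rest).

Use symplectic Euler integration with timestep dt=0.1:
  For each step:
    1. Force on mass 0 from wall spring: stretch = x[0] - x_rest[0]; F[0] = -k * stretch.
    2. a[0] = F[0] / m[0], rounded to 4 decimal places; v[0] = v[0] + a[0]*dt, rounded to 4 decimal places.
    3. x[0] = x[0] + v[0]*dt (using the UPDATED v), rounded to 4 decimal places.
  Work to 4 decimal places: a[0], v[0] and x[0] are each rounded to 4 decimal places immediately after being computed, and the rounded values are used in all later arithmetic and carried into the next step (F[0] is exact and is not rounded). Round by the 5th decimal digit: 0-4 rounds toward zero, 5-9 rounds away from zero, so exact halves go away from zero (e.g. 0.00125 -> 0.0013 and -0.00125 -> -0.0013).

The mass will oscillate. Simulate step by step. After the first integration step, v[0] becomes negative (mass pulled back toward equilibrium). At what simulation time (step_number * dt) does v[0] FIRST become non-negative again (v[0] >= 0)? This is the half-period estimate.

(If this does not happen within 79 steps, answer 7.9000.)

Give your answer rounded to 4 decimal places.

Answer: 2.1000

Derivation:
Step 0: x=[7.2000] v=[0.0000]
Step 1: x=[7.1727] v=[-0.2727]
Step 2: x=[7.1188] v=[-0.5392]
Step 3: x=[7.0395] v=[-0.7935]
Step 4: x=[6.9365] v=[-1.0298]
Step 5: x=[6.8122] v=[-1.2426]
Step 6: x=[6.6695] v=[-1.4272]
Step 7: x=[6.5116] v=[-1.5794]
Step 8: x=[6.3420] v=[-1.6957]
Step 9: x=[6.1647] v=[-1.7734]
Step 10: x=[5.9836] v=[-1.8108]
Step 11: x=[5.8029] v=[-1.8071]
Step 12: x=[5.6267] v=[-1.7623]
Step 13: x=[5.4590] v=[-1.6775]
Step 14: x=[5.3035] v=[-1.5546]
Step 15: x=[5.1639] v=[-1.3963]
Step 16: x=[5.0433] v=[-1.2063]
Step 17: x=[4.9444] v=[-0.9889]
Step 18: x=[4.8695] v=[-0.7490]
Step 19: x=[4.8203] v=[-0.4921]
Step 20: x=[4.7979] v=[-0.2240]
Step 21: x=[4.8028] v=[0.0492]
First v>=0 after going negative at step 21, time=2.1000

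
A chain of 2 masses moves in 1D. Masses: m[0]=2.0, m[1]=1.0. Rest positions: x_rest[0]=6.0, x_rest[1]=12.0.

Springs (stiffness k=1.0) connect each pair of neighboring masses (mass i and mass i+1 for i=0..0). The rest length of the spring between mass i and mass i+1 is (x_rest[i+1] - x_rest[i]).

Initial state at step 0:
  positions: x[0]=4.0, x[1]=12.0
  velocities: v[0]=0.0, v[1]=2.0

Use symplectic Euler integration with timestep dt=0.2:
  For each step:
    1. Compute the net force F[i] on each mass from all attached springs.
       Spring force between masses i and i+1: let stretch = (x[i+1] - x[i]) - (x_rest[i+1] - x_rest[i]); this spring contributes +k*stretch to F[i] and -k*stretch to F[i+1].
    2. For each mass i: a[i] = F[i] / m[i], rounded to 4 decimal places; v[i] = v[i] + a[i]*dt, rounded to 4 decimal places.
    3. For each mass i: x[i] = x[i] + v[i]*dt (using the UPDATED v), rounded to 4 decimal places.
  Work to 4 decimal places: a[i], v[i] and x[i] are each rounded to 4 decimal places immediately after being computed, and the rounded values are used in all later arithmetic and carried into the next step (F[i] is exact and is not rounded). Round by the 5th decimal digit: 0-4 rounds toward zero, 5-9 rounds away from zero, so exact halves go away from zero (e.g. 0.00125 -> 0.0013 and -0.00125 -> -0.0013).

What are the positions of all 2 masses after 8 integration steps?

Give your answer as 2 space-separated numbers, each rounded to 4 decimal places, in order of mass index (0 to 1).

Answer: 5.5587 12.0829

Derivation:
Step 0: x=[4.0000 12.0000] v=[0.0000 2.0000]
Step 1: x=[4.0400 12.3200] v=[0.2000 1.6000]
Step 2: x=[4.1256 12.5488] v=[0.4280 1.1440]
Step 3: x=[4.2597 12.6807] v=[0.6703 0.6594]
Step 4: x=[4.4422 12.7157] v=[0.9124 0.1752]
Step 5: x=[4.6702 12.6598] v=[1.1398 -0.2795]
Step 6: x=[4.9380 12.5243] v=[1.3388 -0.6774]
Step 7: x=[5.2375 12.3254] v=[1.4974 -0.9947]
Step 8: x=[5.5587 12.0829] v=[1.6062 -1.2123]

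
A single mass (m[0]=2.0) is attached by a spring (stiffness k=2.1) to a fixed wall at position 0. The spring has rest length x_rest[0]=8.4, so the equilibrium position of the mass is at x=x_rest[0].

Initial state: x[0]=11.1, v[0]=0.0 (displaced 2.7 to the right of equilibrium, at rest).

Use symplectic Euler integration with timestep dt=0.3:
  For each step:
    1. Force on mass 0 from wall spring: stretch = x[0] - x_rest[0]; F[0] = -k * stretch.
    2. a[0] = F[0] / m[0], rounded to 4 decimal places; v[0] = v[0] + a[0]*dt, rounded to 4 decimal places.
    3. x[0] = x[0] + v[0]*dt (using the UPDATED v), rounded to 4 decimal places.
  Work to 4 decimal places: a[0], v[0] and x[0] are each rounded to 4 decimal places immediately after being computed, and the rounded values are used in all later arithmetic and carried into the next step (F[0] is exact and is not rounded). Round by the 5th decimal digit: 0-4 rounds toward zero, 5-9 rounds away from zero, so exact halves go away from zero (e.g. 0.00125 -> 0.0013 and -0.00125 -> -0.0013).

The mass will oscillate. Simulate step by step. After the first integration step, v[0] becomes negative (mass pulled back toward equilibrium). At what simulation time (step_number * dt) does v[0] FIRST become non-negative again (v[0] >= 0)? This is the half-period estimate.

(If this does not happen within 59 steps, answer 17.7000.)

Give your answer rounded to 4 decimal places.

Answer: 3.3000

Derivation:
Step 0: x=[11.1000] v=[0.0000]
Step 1: x=[10.8449] v=[-0.8505]
Step 2: x=[10.3587] v=[-1.6206]
Step 3: x=[9.6874] v=[-2.2376]
Step 4: x=[8.8945] v=[-2.6431]
Step 5: x=[8.0548] v=[-2.7989]
Step 6: x=[7.2477] v=[-2.6902]
Step 7: x=[6.5495] v=[-2.3272]
Step 8: x=[6.0262] v=[-1.7443]
Step 9: x=[5.7272] v=[-0.9966]
Step 10: x=[5.6808] v=[-0.1547]
Step 11: x=[5.8914] v=[0.7019]
First v>=0 after going negative at step 11, time=3.3000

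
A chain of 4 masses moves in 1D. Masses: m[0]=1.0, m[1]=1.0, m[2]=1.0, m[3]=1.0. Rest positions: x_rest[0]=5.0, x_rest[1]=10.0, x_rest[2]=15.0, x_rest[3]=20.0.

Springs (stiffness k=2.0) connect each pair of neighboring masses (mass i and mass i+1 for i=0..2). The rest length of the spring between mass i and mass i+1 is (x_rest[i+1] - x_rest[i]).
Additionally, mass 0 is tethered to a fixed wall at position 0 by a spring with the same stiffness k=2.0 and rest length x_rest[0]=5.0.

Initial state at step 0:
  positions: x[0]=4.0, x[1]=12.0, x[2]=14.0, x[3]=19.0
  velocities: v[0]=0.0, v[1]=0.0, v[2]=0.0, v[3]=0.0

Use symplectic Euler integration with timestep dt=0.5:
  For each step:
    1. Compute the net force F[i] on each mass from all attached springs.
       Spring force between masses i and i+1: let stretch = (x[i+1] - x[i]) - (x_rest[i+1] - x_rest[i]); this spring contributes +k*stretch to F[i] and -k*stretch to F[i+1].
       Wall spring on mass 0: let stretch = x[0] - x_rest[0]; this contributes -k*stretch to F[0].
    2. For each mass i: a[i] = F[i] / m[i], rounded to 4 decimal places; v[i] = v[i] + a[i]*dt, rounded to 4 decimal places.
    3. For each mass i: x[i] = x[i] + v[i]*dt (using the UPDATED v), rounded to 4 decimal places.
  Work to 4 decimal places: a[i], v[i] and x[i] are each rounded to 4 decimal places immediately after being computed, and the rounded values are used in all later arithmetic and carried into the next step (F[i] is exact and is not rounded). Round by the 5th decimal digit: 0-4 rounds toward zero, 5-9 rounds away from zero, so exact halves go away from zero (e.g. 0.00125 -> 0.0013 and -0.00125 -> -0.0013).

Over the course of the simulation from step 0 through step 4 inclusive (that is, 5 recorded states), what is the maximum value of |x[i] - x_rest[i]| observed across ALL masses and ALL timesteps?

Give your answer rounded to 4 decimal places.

Step 0: x=[4.0000 12.0000 14.0000 19.0000] v=[0.0000 0.0000 0.0000 0.0000]
Step 1: x=[6.0000 9.0000 15.5000 19.0000] v=[4.0000 -6.0000 3.0000 0.0000]
Step 2: x=[6.5000 7.7500 15.5000 19.7500] v=[1.0000 -2.5000 0.0000 1.5000]
Step 3: x=[4.3750 9.7500 13.7500 20.8750] v=[-4.2500 4.0000 -3.5000 2.2500]
Step 4: x=[2.7500 11.0625 13.5625 20.9375] v=[-3.2500 2.6250 -0.3750 0.1250]
Max displacement = 2.2500

Answer: 2.2500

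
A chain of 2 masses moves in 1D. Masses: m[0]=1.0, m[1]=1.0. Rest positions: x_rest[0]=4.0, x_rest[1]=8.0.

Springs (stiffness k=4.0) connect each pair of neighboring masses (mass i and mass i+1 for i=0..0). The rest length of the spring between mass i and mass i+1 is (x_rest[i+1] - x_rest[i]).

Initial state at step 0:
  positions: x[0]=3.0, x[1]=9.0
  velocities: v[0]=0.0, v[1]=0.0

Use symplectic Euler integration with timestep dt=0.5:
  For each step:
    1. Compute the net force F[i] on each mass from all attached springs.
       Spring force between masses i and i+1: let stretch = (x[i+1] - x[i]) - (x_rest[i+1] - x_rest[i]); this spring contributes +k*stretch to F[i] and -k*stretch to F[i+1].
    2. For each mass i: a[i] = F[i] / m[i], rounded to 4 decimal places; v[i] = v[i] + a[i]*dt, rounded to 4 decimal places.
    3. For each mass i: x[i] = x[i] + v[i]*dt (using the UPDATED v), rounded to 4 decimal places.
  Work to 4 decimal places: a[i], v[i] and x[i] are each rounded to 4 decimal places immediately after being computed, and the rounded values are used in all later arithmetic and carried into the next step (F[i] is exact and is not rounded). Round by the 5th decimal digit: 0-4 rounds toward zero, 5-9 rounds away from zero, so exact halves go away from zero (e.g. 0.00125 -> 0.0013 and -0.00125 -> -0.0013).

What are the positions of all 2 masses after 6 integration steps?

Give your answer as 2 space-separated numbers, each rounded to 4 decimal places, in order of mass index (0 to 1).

Answer: 5.0000 7.0000

Derivation:
Step 0: x=[3.0000 9.0000] v=[0.0000 0.0000]
Step 1: x=[5.0000 7.0000] v=[4.0000 -4.0000]
Step 2: x=[5.0000 7.0000] v=[0.0000 0.0000]
Step 3: x=[3.0000 9.0000] v=[-4.0000 4.0000]
Step 4: x=[3.0000 9.0000] v=[0.0000 0.0000]
Step 5: x=[5.0000 7.0000] v=[4.0000 -4.0000]
Step 6: x=[5.0000 7.0000] v=[0.0000 0.0000]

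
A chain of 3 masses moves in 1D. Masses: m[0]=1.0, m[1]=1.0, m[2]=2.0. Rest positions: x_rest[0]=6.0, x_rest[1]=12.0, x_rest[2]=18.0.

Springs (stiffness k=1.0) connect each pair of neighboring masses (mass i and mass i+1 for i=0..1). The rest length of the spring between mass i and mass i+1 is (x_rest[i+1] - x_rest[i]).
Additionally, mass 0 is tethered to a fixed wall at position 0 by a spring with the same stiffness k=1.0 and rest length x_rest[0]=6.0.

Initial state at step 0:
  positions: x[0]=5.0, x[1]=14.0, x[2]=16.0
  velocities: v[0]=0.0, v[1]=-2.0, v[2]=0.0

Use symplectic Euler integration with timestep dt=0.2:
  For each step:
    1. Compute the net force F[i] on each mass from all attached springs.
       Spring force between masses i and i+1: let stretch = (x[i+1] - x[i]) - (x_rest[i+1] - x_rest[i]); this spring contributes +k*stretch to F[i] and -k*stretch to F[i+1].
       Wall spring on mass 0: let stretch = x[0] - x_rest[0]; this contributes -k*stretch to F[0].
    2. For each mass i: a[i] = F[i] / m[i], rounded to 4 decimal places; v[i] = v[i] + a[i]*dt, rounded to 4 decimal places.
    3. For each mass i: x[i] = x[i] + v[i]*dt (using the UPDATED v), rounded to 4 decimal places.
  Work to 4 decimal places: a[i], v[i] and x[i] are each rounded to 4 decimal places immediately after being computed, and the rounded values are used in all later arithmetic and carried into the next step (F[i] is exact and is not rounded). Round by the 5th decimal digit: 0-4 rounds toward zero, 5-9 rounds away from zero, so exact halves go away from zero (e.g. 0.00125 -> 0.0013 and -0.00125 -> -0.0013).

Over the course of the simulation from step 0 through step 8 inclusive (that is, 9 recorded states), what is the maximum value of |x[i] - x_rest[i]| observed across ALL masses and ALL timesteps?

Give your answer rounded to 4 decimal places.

Step 0: x=[5.0000 14.0000 16.0000] v=[0.0000 -2.0000 0.0000]
Step 1: x=[5.1600 13.3200 16.0800] v=[0.8000 -3.4000 0.4000]
Step 2: x=[5.4400 12.4240 16.2248] v=[1.4000 -4.4800 0.7240]
Step 3: x=[5.7818 11.4007 16.4136] v=[1.7088 -5.1166 0.9439]
Step 4: x=[6.1170 10.3531 16.6221] v=[1.6762 -5.2378 1.0426]
Step 5: x=[6.3770 9.3869 16.8252] v=[1.3000 -4.8312 1.0157]
Step 6: x=[6.5023 8.5978 16.9996] v=[0.6266 -3.9455 0.8719]
Step 7: x=[6.4513 8.0610 17.1259] v=[-0.2548 -2.6842 0.6317]
Step 8: x=[6.2067 7.8224 17.1909] v=[-1.2231 -1.1932 0.3252]
Max displacement = 4.1776

Answer: 4.1776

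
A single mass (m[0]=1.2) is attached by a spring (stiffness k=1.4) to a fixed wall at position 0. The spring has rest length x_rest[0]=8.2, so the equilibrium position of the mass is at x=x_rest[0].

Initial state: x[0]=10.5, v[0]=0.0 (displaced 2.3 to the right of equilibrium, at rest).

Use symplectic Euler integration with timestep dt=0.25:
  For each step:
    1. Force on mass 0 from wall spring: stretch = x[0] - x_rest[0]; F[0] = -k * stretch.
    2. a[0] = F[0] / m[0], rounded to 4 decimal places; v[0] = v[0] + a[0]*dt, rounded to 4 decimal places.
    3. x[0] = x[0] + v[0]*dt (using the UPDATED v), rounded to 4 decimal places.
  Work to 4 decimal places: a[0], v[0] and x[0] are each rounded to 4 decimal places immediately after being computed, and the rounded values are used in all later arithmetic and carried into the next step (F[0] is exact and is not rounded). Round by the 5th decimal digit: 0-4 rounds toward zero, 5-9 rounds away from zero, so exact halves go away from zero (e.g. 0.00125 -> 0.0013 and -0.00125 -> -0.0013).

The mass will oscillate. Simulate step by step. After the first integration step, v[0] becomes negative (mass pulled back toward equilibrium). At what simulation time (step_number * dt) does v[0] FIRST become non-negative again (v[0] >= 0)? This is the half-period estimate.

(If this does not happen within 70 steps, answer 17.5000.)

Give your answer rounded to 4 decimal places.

Step 0: x=[10.5000] v=[0.0000]
Step 1: x=[10.3323] v=[-0.6708]
Step 2: x=[10.0091] v=[-1.2927]
Step 3: x=[9.5540] v=[-1.8204]
Step 4: x=[9.0002] v=[-2.2153]
Step 5: x=[8.3880] v=[-2.4487]
Step 6: x=[7.7621] v=[-2.5035]
Step 7: x=[7.1682] v=[-2.3758]
Step 8: x=[6.6495] v=[-2.0749]
Step 9: x=[6.2438] v=[-1.6227]
Step 10: x=[5.9808] v=[-1.0522]
Step 11: x=[5.8796] v=[-0.4049]
Step 12: x=[5.9476] v=[0.2719]
First v>=0 after going negative at step 12, time=3.0000

Answer: 3.0000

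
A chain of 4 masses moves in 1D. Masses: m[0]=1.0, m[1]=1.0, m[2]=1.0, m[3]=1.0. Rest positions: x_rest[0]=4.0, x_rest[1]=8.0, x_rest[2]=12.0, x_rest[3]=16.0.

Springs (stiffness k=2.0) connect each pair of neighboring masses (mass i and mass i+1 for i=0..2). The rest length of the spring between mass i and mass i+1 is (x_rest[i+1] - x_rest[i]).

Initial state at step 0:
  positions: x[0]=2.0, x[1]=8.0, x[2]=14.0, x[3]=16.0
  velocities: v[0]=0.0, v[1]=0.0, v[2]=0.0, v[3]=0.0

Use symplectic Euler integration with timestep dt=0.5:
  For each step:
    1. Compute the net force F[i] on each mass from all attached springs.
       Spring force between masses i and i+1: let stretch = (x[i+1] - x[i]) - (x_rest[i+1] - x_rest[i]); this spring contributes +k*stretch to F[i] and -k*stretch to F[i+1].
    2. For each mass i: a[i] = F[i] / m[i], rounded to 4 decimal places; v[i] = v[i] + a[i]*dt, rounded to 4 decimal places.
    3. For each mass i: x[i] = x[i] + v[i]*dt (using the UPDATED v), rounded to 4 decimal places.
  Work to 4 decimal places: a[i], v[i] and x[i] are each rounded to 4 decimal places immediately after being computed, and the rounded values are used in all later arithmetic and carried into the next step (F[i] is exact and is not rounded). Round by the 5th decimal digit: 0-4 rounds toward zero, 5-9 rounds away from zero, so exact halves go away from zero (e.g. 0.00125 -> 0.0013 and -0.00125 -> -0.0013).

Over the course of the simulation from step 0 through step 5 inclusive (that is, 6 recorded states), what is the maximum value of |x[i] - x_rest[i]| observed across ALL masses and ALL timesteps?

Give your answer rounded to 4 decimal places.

Answer: 2.2500

Derivation:
Step 0: x=[2.0000 8.0000 14.0000 16.0000] v=[0.0000 0.0000 0.0000 0.0000]
Step 1: x=[3.0000 8.0000 12.0000 17.0000] v=[2.0000 0.0000 -4.0000 2.0000]
Step 2: x=[4.5000 7.5000 10.5000 17.5000] v=[3.0000 -1.0000 -3.0000 1.0000]
Step 3: x=[5.5000 7.0000 11.0000 16.5000] v=[2.0000 -1.0000 1.0000 -2.0000]
Step 4: x=[5.2500 7.7500 12.2500 14.7500] v=[-0.5000 1.5000 2.5000 -3.5000]
Step 5: x=[4.2500 9.5000 12.5000 13.7500] v=[-2.0000 3.5000 0.5000 -2.0000]
Max displacement = 2.2500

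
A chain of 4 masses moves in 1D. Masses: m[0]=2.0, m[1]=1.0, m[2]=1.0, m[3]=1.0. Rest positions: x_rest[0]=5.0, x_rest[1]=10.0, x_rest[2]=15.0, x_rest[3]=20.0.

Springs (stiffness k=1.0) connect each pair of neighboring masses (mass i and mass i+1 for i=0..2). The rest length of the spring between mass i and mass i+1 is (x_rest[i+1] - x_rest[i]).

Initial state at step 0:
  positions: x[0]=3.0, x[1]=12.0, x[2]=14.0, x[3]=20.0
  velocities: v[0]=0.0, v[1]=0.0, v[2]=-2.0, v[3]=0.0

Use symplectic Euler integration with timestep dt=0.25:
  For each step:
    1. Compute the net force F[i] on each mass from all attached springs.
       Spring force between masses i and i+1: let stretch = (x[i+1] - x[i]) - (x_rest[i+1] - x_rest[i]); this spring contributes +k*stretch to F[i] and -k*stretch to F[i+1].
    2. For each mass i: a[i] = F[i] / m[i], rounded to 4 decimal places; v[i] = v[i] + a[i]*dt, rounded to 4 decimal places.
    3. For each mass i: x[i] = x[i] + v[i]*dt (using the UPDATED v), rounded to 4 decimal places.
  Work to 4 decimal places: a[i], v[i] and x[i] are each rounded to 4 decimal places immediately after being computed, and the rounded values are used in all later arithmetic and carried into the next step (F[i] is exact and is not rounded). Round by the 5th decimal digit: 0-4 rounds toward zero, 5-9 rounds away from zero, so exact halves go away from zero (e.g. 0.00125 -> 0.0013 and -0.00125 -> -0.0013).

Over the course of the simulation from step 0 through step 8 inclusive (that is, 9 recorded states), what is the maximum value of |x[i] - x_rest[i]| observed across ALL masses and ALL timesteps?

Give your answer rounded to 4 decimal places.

Answer: 4.0494

Derivation:
Step 0: x=[3.0000 12.0000 14.0000 20.0000] v=[0.0000 0.0000 -2.0000 0.0000]
Step 1: x=[3.1250 11.5625 13.7500 19.9375] v=[0.5000 -1.7500 -1.0000 -0.2500]
Step 2: x=[3.3574 10.7344 13.7500 19.8008] v=[0.9297 -3.3125 0.0000 -0.5469]
Step 3: x=[3.6641 9.6337 13.9397 19.5984] v=[1.2268 -4.4029 0.7588 -0.8096]
Step 4: x=[4.0011 8.4290 14.2140 19.3548] v=[1.3480 -4.8188 1.0970 -0.9743]
Step 5: x=[4.3202 7.3091 14.4480 19.1024] v=[1.2765 -4.4795 0.9360 -1.0095]
Step 6: x=[4.5765 6.4486 14.5267 18.8716] v=[1.0251 -3.4420 0.3149 -0.9231]
Step 7: x=[4.7350 5.9760 14.3721 18.6818] v=[0.6341 -1.8905 -0.6184 -0.7593]
Step 8: x=[4.7761 5.9506 13.9621 18.5351] v=[0.1642 -0.1017 -1.6400 -0.5867]
Max displacement = 4.0494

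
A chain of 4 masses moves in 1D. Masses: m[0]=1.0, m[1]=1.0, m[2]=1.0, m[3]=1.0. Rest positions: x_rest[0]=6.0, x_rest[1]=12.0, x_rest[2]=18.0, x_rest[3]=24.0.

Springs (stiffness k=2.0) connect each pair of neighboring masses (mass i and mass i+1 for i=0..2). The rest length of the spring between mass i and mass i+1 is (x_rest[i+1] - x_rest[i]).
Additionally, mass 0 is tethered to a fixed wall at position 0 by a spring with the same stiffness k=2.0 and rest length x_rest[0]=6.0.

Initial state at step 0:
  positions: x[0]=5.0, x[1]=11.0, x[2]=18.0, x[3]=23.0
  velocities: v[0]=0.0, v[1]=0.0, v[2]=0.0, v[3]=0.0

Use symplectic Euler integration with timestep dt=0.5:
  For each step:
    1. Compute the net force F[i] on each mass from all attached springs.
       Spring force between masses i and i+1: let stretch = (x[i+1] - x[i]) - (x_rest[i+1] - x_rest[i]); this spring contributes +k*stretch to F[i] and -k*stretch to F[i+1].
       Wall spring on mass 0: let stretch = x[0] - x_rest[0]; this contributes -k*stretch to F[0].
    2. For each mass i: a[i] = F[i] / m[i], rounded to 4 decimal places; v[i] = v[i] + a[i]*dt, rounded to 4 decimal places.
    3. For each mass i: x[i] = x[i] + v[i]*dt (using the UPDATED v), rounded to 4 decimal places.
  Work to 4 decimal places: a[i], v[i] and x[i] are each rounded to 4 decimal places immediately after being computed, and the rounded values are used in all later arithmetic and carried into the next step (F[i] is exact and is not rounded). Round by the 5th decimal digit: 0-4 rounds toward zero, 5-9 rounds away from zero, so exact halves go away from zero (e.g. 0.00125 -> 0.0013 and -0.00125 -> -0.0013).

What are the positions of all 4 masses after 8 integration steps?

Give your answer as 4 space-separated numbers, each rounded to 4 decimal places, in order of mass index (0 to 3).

Answer: 6.6914 11.3165 18.1642 25.0665

Derivation:
Step 0: x=[5.0000 11.0000 18.0000 23.0000] v=[0.0000 0.0000 0.0000 0.0000]
Step 1: x=[5.5000 11.5000 17.0000 23.5000] v=[1.0000 1.0000 -2.0000 1.0000]
Step 2: x=[6.2500 11.7500 16.5000 23.7500] v=[1.5000 0.5000 -1.0000 0.5000]
Step 3: x=[6.6250 11.6250 17.2500 23.3750] v=[0.7500 -0.2500 1.5000 -0.7500]
Step 4: x=[6.1875 11.8125 18.2500 22.9375] v=[-0.8750 0.3750 2.0000 -0.8750]
Step 5: x=[5.4688 12.4063 18.3750 23.1563] v=[-1.4375 1.1875 0.2500 0.4375]
Step 6: x=[5.4844 12.5157 17.9063 23.9844] v=[0.0312 0.2187 -0.9374 1.6562]
Step 7: x=[6.2735 11.8047 17.7814 24.7735] v=[1.5781 -1.4220 -0.2499 1.5781]
Step 8: x=[6.6914 11.3165 18.1642 25.0665] v=[0.8358 -0.9765 0.7655 0.5860]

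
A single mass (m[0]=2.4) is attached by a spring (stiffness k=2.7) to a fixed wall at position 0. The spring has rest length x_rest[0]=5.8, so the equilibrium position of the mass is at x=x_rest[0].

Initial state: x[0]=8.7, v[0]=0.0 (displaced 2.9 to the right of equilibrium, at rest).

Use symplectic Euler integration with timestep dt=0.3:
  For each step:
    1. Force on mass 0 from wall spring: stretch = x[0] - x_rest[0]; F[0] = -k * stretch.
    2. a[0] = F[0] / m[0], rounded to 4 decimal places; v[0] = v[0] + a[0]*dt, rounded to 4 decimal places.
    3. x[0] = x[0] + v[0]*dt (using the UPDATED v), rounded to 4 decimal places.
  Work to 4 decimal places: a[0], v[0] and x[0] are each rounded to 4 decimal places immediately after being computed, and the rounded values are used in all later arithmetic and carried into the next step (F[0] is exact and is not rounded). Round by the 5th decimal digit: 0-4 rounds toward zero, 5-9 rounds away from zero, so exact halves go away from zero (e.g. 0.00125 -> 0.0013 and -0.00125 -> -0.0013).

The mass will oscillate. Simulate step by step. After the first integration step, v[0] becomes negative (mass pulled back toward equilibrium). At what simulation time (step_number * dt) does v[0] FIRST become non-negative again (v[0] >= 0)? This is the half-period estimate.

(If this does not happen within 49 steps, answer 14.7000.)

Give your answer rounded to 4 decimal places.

Answer: 3.0000

Derivation:
Step 0: x=[8.7000] v=[0.0000]
Step 1: x=[8.4064] v=[-0.9788]
Step 2: x=[7.8489] v=[-1.8585]
Step 3: x=[7.0839] v=[-2.5500]
Step 4: x=[6.1889] v=[-2.9833]
Step 5: x=[5.2545] v=[-3.1146]
Step 6: x=[4.3754] v=[-2.9305]
Step 7: x=[3.6405] v=[-2.4497]
Step 8: x=[3.1242] v=[-1.7209]
Step 9: x=[2.8789] v=[-0.8178]
Step 10: x=[2.9293] v=[0.1681]
First v>=0 after going negative at step 10, time=3.0000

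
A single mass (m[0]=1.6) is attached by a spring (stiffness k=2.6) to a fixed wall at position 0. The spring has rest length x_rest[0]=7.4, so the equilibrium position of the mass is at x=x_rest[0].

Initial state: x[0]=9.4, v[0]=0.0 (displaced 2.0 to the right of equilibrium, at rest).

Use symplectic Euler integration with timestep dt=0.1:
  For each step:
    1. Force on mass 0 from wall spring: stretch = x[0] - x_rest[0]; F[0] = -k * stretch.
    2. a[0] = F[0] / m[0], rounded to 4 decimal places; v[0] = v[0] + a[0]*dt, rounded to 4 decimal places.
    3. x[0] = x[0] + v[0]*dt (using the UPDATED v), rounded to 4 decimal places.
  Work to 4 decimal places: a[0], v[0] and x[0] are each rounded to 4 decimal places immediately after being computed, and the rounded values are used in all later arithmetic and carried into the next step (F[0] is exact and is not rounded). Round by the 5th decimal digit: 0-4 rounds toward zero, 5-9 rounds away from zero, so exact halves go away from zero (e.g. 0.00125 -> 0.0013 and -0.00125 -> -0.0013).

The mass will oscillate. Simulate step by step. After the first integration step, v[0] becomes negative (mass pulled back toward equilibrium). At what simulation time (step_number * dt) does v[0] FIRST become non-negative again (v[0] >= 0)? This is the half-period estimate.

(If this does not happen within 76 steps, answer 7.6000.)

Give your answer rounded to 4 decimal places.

Answer: 2.5000

Derivation:
Step 0: x=[9.4000] v=[0.0000]
Step 1: x=[9.3675] v=[-0.3250]
Step 2: x=[9.3030] v=[-0.6447]
Step 3: x=[9.2076] v=[-0.9539]
Step 4: x=[9.0828] v=[-1.2476]
Step 5: x=[8.9307] v=[-1.5211]
Step 6: x=[8.7537] v=[-1.7698]
Step 7: x=[8.5547] v=[-1.9898]
Step 8: x=[8.3370] v=[-2.1774]
Step 9: x=[8.1040] v=[-2.3297]
Step 10: x=[7.8596] v=[-2.4441]
Step 11: x=[7.6077] v=[-2.5188]
Step 12: x=[7.3524] v=[-2.5526]
Step 13: x=[7.0979] v=[-2.5449]
Step 14: x=[6.8483] v=[-2.4958]
Step 15: x=[6.6077] v=[-2.4062]
Step 16: x=[6.3800] v=[-2.2775]
Step 17: x=[6.1688] v=[-2.1118]
Step 18: x=[5.9776] v=[-1.9117]
Step 19: x=[5.8095] v=[-1.6806]
Step 20: x=[5.6673] v=[-1.4221]
Step 21: x=[5.5533] v=[-1.1405]
Step 22: x=[5.4693] v=[-0.8404]
Step 23: x=[5.4166] v=[-0.5267]
Step 24: x=[5.3962] v=[-0.2044]
Step 25: x=[5.4083] v=[0.1212]
First v>=0 after going negative at step 25, time=2.5000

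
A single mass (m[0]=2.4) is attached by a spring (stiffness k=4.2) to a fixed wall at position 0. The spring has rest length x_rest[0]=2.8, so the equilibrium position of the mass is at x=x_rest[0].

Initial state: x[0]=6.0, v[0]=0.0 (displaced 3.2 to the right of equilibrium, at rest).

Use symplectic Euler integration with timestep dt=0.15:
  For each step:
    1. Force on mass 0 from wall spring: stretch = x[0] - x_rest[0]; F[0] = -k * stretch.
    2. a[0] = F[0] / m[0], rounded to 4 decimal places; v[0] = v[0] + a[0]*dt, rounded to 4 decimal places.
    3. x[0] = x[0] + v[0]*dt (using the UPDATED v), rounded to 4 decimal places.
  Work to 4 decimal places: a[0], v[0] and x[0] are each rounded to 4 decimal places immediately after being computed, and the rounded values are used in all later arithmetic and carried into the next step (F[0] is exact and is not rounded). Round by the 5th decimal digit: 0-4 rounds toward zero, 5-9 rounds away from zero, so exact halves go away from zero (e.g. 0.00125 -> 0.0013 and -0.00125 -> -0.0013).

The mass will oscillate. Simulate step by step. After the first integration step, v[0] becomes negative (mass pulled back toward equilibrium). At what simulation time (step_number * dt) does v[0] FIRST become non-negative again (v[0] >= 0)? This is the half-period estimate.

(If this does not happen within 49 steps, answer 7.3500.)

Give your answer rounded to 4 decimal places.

Answer: 2.4000

Derivation:
Step 0: x=[6.0000] v=[0.0000]
Step 1: x=[5.8740] v=[-0.8400]
Step 2: x=[5.6270] v=[-1.6469]
Step 3: x=[5.2687] v=[-2.3890]
Step 4: x=[4.8132] v=[-3.0370]
Step 5: x=[4.2784] v=[-3.5655]
Step 6: x=[3.6854] v=[-3.9536]
Step 7: x=[3.0575] v=[-4.1860]
Step 8: x=[2.4195] v=[-4.2536]
Step 9: x=[1.7964] v=[-4.1537]
Step 10: x=[1.2129] v=[-3.8903]
Step 11: x=[0.6918] v=[-3.4737]
Step 12: x=[0.2538] v=[-2.9203]
Step 13: x=[-0.0840] v=[-2.2519]
Step 14: x=[-0.3082] v=[-1.4949]
Step 15: x=[-0.4101] v=[-0.6790]
Step 16: x=[-0.3855] v=[0.1637]
First v>=0 after going negative at step 16, time=2.4000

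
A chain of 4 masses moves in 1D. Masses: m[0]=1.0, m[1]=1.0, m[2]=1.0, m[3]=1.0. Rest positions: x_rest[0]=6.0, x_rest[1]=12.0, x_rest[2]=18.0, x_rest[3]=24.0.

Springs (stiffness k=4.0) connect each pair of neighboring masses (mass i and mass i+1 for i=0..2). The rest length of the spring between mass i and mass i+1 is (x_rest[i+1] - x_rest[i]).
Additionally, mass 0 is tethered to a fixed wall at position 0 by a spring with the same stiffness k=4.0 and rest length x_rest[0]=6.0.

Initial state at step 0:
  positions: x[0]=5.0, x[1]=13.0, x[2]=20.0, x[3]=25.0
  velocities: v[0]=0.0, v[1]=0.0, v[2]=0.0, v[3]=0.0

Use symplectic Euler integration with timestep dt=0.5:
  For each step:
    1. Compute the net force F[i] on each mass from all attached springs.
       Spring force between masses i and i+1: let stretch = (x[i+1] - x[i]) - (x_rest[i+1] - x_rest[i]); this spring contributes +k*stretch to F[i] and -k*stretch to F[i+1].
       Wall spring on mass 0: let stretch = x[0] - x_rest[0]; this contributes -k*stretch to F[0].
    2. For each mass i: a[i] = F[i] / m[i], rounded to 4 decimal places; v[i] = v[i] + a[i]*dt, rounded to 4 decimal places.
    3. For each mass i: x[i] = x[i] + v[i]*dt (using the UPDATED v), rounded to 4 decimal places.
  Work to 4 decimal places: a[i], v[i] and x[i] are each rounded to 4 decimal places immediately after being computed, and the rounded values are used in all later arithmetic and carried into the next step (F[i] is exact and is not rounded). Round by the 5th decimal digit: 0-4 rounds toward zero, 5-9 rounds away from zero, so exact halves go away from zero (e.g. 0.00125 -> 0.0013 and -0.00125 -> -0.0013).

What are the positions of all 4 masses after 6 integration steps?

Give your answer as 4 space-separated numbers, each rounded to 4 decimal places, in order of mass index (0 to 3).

Answer: 5.0000 11.0000 18.0000 23.0000

Derivation:
Step 0: x=[5.0000 13.0000 20.0000 25.0000] v=[0.0000 0.0000 0.0000 0.0000]
Step 1: x=[8.0000 12.0000 18.0000 26.0000] v=[6.0000 -2.0000 -4.0000 2.0000]
Step 2: x=[7.0000 13.0000 18.0000 25.0000] v=[-2.0000 2.0000 0.0000 -2.0000]
Step 3: x=[5.0000 13.0000 20.0000 23.0000] v=[-4.0000 0.0000 4.0000 -4.0000]
Step 4: x=[6.0000 12.0000 18.0000 24.0000] v=[2.0000 -2.0000 -4.0000 2.0000]
Step 5: x=[7.0000 11.0000 16.0000 25.0000] v=[2.0000 -2.0000 -4.0000 2.0000]
Step 6: x=[5.0000 11.0000 18.0000 23.0000] v=[-4.0000 0.0000 4.0000 -4.0000]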